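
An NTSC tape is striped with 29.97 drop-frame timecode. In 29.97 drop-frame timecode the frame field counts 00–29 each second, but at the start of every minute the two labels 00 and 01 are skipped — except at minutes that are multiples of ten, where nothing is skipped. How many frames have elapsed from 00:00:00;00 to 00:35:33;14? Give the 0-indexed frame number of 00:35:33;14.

63940

As if non-drop at 30 labels/s: (0 × 3600 + 35 × 60 + 33) × 30 + 14 = 64004.
Minute boundaries passed: 35; those not divisible by 10: 35 − 3 = 32; dropped labels = 2 × 32 = 64.
Actual frame index = 64004 − 64 = 63940.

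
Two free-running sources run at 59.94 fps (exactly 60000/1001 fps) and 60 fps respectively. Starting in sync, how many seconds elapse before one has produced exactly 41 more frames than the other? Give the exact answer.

The gap grows by |60 − 60000/1001| = 60/1001 frames per second.
Time for a 41-frame gap: 41 ÷ (60/1001) = 41041/60 s.

41041/60 seconds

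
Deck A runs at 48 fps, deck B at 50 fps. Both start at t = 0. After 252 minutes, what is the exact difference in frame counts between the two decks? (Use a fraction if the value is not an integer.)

30240 frames

252 min = 15120 s.
A emits 48 × 15120 = 725760 frames; B emits 50 × 15120 = 756000.
Difference = 30240 frames; B is ahead of A.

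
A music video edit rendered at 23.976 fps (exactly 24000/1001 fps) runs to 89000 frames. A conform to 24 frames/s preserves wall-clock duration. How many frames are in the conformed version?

Target frames = source frames × (target rate / source rate) = 89000 × (24)/(24000/1001) = 89000 × 1001/1000 = 89089.

89089 frames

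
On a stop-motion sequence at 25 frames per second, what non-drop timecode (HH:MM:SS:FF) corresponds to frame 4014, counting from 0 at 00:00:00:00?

00:02:40:14

4014 ÷ 25 = 160 full seconds, remainder 14 frames.
160 s = 0 h 2 min 40 s.
Timecode: 00:02:40:14.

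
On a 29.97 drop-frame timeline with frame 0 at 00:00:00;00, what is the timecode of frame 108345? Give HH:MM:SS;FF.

01:00:15;03

Each 10-minute DF block holds 10 × 60 × 30 − 9 × 2 = 17982 frames. 108345 ÷ 17982 → 6 full blocks, remainder 453.
Within the partial block the first minute is 1800 frames and each further minute 1798, so 0 further minute boundaries passed. Total skipped labels = 18 × 6 + 2 × 0 = 108.
Non-drop label index = 108345 + 108 = 108453; at 30 labels/s that is 01:00:15:03, i.e. DF 01:00:15;03.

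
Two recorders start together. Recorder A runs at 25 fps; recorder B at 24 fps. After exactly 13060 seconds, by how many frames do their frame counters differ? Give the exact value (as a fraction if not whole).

13060 frames

A emits 25 × 13060 = 326500 frames; B emits 24 × 13060 = 313440.
Difference = 13060 frames; B is behind A.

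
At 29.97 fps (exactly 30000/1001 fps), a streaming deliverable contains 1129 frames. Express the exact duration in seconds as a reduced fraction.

1130129/30000 seconds

Running time = 1129 ÷ (30000/1001) = 1129 × 1001/30000 = 1130129/30000 s.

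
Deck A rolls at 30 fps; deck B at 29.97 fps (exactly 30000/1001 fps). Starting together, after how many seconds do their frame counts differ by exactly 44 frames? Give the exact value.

The gap grows by |30000/1001 − 30| = 30/1001 frames per second.
Time for a 44-frame gap: 44 ÷ (30/1001) = 22022/15 s.

22022/15 seconds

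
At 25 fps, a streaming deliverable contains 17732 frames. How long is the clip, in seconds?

709.28 seconds

Running time = 17732 / (25) = 709.28 s.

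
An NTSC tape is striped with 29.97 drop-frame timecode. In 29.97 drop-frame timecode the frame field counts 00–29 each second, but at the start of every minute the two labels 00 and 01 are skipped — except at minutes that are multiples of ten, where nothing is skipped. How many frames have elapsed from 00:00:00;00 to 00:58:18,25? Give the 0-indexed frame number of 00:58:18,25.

As if non-drop at 30 labels/s: (0 × 3600 + 58 × 60 + 18) × 30 + 25 = 104965.
Minute boundaries passed: 58; those not divisible by 10: 58 − 5 = 53; dropped labels = 2 × 53 = 106.
Actual frame index = 104965 − 106 = 104859.

104859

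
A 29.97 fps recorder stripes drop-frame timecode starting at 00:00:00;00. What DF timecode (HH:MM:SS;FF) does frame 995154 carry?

09:13:25;00

Each 10-minute DF block holds 10 × 60 × 30 − 9 × 2 = 17982 frames. 995154 ÷ 17982 → 55 full blocks, remainder 6144.
Within the partial block the first minute is 1800 frames and each further minute 1798, so 3 further minute boundaries passed. Total skipped labels = 18 × 55 + 2 × 3 = 996.
Non-drop label index = 995154 + 996 = 996150; at 30 labels/s that is 09:13:25:00, i.e. DF 09:13:25;00.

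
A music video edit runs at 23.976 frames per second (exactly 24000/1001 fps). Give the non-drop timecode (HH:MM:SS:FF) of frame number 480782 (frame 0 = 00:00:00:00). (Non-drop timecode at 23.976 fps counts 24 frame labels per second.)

480782 ÷ 24 = 20032 full seconds, remainder 14 frames.
20032 s = 5 h 33 min 52 s.
Timecode: 05:33:52:14.

05:33:52:14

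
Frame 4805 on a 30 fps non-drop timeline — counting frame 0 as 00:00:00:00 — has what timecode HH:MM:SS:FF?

00:02:40:05

4805 ÷ 30 = 160 full seconds, remainder 5 frames.
160 s = 0 h 2 min 40 s.
Timecode: 00:02:40:05.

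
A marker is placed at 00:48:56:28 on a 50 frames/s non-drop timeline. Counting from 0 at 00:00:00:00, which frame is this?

146828

Total seconds to the label: (0 × 3600 + 48 × 60 + 56) = 2936.
Frame index = 2936 × 50 + 28 = 146828.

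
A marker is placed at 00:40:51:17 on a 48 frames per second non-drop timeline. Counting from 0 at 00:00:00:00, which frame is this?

Total seconds to the label: (0 × 3600 + 40 × 60 + 51) = 2451.
Frame index = 2451 × 48 + 17 = 117665.

frame 117665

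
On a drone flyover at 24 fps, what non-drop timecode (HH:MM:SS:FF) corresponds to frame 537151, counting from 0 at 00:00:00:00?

537151 ÷ 24 = 22381 full seconds, remainder 7 frames.
22381 s = 6 h 13 min 1 s.
Timecode: 06:13:01:07.

06:13:01:07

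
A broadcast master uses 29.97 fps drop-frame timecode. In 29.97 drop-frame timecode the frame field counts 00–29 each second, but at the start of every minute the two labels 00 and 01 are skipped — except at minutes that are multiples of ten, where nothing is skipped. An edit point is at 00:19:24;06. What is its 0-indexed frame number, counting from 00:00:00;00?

34890

Complete 10-minute blocks: 1, each 17982 frames → 17982.
Remaining 9 whole minutes in the current block: 1800 + 8 × 1798 = 16184 frames.
Within the current minute: 24 × 30 + 6 − 2 = 724 (labels ;00/;01 skipped at this minute). Total = 17982 + 16184 + 724 = 34890.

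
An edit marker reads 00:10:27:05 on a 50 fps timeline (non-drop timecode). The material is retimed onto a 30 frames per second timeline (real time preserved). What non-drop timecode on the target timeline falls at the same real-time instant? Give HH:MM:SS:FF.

00:10:27:03

Source frame index: (0×3600 + 10×60 + 27) × 50 + 5 = 31355.
Real time: 31355 / (50) = 6271/10 s.
Target frame: (6271/10) × (30) = 18813.
At 30 labels/s: frame 18813 → 00:10:27:03.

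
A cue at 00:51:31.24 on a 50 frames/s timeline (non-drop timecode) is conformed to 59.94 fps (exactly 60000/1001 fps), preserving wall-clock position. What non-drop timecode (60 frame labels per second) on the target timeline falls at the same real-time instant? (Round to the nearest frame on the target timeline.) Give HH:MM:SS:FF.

Source frame index: (0×3600 + 51×60 + 31) × 50 + 24 = 154574.
Real time: 154574 / (50) = 77287/25 s.
Target frame: (77287/25) × (60000/1001) = 26498400/143 ≈ 185303.497 → 185303.
At 60 labels/s: frame 185303 → 00:51:28:23.

00:51:28:23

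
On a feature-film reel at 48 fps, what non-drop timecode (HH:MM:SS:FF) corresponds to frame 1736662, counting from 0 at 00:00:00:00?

1736662 ÷ 48 = 36180 full seconds, remainder 22 frames.
36180 s = 10 h 3 min 0 s.
Timecode: 10:03:00:22.

10:03:00:22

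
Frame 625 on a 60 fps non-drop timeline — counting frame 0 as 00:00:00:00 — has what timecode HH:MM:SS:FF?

00:00:10:25

625 ÷ 60 = 10 full seconds, remainder 25 frames.
10 s = 0 h 0 min 10 s.
Timecode: 00:00:10:25.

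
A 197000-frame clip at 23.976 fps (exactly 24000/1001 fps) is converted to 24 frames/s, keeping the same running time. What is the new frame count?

197197 frames

Target frames = source frames × (target rate / source rate) = 197000 × (24)/(24000/1001) = 197000 × 1001/1000 = 197197.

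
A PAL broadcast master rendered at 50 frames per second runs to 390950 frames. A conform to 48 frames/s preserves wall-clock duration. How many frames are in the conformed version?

Target frames = source frames × (target rate / source rate) = 390950 × (48)/(50) = 390950 × 24/25 = 375312.

375312 frames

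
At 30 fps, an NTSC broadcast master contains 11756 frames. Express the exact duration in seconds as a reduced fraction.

Running time = 11756 ÷ (30) = 11756 × 1/30 = 5878/15 s.

5878/15 seconds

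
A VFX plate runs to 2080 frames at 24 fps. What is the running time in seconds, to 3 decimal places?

Running time = 2080 × 1/24 = 260/3 s ≈ 86.667 s.

86.667 seconds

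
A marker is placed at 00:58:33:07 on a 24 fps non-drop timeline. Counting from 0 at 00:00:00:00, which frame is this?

Total seconds to the label: (0 × 3600 + 58 × 60 + 33) = 3513.
Frame index = 3513 × 24 + 7 = 84319.

frame 84319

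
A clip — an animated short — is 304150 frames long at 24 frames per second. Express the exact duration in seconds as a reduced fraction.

Running time = 304150 ÷ (24) = 304150 × 1/24 = 152075/12 s.

152075/12 seconds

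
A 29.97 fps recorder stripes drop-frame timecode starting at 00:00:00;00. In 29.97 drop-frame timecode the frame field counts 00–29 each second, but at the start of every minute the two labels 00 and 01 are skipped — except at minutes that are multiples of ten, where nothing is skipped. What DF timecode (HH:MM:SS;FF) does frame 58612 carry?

Ten DF minutes hold 17982 frames, so frame 58612 lies in block 3 (frames 53946–71927) with 4666 frames into that block.
The block's first minute is 1800 frames and the rest 1798 each; 4666 frames reaches minute 2, so 3 × 18 + 2 × 2 = 58 labels have been skipped so far.
Adding those back, label number 58612 + 58 = 58670 at 30 labels/s is 1955 s + 20 f = 0 h 32 min 35 s frame 20, i.e. 00:32:35;20.

00:32:35;20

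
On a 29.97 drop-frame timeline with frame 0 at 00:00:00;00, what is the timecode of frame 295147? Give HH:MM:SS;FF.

Ten DF minutes hold 17982 frames, so frame 295147 lies in block 16 (frames 287712–305693) with 7435 frames into that block.
The block's first minute is 1800 frames and the rest 1798 each; 7435 frames reaches minute 4, so 16 × 18 + 4 × 2 = 296 labels have been skipped so far.
Adding those back, label number 295147 + 296 = 295443 at 30 labels/s is 9848 s + 3 f = 2 h 44 min 8 s frame 3, i.e. 02:44:08;03.

02:44:08;03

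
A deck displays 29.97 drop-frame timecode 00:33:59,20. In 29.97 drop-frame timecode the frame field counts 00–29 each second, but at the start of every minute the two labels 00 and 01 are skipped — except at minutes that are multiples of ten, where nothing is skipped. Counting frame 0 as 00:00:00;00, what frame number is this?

61130

As if non-drop at 30 labels/s: (0 × 3600 + 33 × 60 + 59) × 30 + 20 = 61190.
Minute boundaries passed: 33; those not divisible by 10: 33 − 3 = 30; dropped labels = 2 × 30 = 60.
Actual frame index = 61190 − 60 = 61130.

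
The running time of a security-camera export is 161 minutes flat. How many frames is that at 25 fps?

241500 frames

161 min = 9660 s.
Frames = 9660 × 25 = 241500.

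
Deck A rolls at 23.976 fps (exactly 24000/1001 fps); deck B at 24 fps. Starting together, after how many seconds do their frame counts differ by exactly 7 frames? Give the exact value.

7007/24 seconds

The gap grows by |24 − 24000/1001| = 24/1001 frames per second.
Time for a 7-frame gap: 7 ÷ (24/1001) = 7007/24 s.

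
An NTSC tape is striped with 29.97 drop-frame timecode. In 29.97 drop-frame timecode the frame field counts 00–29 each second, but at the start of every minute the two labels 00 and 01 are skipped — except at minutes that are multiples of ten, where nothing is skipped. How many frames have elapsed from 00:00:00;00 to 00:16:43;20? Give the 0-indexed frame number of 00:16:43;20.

30080

Complete 10-minute blocks: 1, each 17982 frames → 17982.
Remaining 6 whole minutes in the current block: 1800 + 5 × 1798 = 10790 frames.
Within the current minute: 43 × 30 + 20 − 2 = 1308 (labels ;00/;01 skipped at this minute). Total = 17982 + 10790 + 1308 = 30080.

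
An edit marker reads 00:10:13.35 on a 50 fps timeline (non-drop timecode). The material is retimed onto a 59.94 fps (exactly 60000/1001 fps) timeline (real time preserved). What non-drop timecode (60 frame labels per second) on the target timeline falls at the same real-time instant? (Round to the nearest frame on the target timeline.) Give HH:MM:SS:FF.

Source frame index: (0×3600 + 10×60 + 13) × 50 + 35 = 30685.
Real time: 30685 / (50) = 6137/10 s.
Target frame: (6137/10) × (60000/1001) = 36822000/1001 ≈ 36785.215 → 36785.
At 60 labels/s: frame 36785 → 00:10:13:05.

00:10:13:05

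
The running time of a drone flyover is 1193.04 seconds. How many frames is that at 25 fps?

Frames = 1193.04 × 25 = 29826.

29826 frames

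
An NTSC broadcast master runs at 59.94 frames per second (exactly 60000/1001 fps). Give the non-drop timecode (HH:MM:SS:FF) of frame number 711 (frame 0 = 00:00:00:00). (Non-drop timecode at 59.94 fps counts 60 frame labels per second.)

711 ÷ 60 = 11 full seconds, remainder 51 frames.
11 s = 0 h 0 min 11 s.
Timecode: 00:00:11:51.

00:00:11:51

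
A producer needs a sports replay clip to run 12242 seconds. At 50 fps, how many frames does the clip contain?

612100 frames

Frames = 12242 × 50 = 612100.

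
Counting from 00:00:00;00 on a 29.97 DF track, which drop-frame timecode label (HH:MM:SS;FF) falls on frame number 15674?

00:08:43;00

Each 10-minute DF block holds 10 × 60 × 30 − 9 × 2 = 17982 frames. 15674 ÷ 17982 → 0 full blocks, remainder 15674.
Within the partial block the first minute is 1800 frames and each further minute 1798, so 8 further minute boundaries passed. Total skipped labels = 18 × 0 + 2 × 8 = 16.
Non-drop label index = 15674 + 16 = 15690; at 30 labels/s that is 00:08:43:00, i.e. DF 00:08:43;00.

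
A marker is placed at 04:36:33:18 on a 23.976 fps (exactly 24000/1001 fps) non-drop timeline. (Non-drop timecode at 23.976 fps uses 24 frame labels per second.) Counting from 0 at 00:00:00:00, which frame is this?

frame 398250

Total seconds to the label: (4 × 3600 + 36 × 60 + 33) = 16593.
Frame index = 16593 × 24 + 18 = 398250.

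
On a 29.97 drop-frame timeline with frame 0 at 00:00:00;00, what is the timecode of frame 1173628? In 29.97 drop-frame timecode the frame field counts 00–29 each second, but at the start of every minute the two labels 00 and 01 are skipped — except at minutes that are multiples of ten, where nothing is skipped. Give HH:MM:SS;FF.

10:52:40;02

Each 10-minute DF block holds 10 × 60 × 30 − 9 × 2 = 17982 frames. 1173628 ÷ 17982 → 65 full blocks, remainder 4798.
Within the partial block the first minute is 1800 frames and each further minute 1798, so 2 further minute boundaries passed. Total skipped labels = 18 × 65 + 2 × 2 = 1174.
Non-drop label index = 1173628 + 1174 = 1174802; at 30 labels/s that is 10:52:40:02, i.e. DF 10:52:40;02.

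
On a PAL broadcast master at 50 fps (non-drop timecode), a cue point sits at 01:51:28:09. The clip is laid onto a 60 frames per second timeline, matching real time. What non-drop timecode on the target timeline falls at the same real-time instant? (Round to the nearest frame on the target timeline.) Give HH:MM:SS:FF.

01:51:28:11

Source frame index: (1×3600 + 51×60 + 28) × 50 + 9 = 334409.
Real time: 334409 / (50) = 334409/50 s.
Target frame: (334409/50) × (60) = 2006454/5 ≈ 401290.800 → 401291.
At 60 labels/s: frame 401291 → 01:51:28:11.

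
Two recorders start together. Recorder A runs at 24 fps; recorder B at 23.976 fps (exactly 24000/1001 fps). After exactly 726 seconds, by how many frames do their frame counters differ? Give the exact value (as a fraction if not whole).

A emits 24 × 726 = 17424 frames; B emits 24000/1001 × 726 = 1584000/91.
Difference = 1584/91 frames (≈ 17.4066); B is behind A.

1584/91 frames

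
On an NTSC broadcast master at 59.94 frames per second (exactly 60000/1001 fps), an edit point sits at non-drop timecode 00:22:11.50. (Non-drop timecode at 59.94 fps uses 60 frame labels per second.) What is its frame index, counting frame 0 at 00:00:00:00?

Total seconds to the label: (0 × 3600 + 22 × 60 + 11) = 1331.
Frame index = 1331 × 60 + 50 = 79910.

frame 79910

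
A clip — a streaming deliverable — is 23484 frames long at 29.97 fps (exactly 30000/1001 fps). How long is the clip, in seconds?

Running time = 23484 / (30000/1001) = 783.5828 s.

783.5828 seconds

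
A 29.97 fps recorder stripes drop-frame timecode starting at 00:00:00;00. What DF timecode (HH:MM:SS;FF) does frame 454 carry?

Each 10-minute DF block holds 10 × 60 × 30 − 9 × 2 = 17982 frames. 454 ÷ 17982 → 0 full blocks, remainder 454.
Within the partial block the first minute is 1800 frames and each further minute 1798, so 0 further minute boundaries passed. Total skipped labels = 18 × 0 + 2 × 0 = 0.
Non-drop label index = 454 + 0 = 454; at 30 labels/s that is 00:00:15:04, i.e. DF 00:00:15;04.

00:00:15;04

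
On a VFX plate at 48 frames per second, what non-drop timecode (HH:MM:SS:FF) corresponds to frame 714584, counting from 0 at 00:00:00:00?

714584 ÷ 48 = 14887 full seconds, remainder 8 frames.
14887 s = 4 h 8 min 7 s.
Timecode: 04:08:07:08.

04:08:07:08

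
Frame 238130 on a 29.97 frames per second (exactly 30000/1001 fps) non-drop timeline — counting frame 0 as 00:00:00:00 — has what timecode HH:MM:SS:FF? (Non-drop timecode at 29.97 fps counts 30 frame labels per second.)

238130 ÷ 30 = 7937 full seconds, remainder 20 frames.
7937 s = 2 h 12 min 17 s.
Timecode: 02:12:17:20.

02:12:17:20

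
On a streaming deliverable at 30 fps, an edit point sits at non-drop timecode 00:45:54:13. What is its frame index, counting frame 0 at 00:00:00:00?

82633

Total seconds to the label: (0 × 3600 + 45 × 60 + 54) = 2754.
Frame index = 2754 × 30 + 13 = 82633.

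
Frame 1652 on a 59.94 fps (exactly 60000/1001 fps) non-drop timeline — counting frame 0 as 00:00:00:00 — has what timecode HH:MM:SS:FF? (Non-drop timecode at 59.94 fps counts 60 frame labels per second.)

1652 ÷ 60 = 27 full seconds, remainder 32 frames.
27 s = 0 h 0 min 27 s.
Timecode: 00:00:27:32.

00:00:27:32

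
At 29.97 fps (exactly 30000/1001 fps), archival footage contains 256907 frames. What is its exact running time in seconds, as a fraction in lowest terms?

Running time = 256907 ÷ (30000/1001) = 256907 × 1001/30000 = 257163907/30000 s.

257163907/30000 seconds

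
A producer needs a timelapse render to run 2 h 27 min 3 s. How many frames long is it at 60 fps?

529380 frames

2 h 27 min 3 s = 8823 s.
Frames = 8823 × 60 = 529380.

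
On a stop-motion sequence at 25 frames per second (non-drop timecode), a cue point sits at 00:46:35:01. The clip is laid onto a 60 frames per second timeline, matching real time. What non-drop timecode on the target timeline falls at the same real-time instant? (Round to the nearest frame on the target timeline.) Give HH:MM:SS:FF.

00:46:35:02

Source frame index: (0×3600 + 46×60 + 35) × 25 + 1 = 69876.
Real time: 69876 / (25) = 69876/25 s.
Target frame: (69876/25) × (60) = 838512/5 ≈ 167702.400 → 167702.
At 60 labels/s: frame 167702 → 00:46:35:02.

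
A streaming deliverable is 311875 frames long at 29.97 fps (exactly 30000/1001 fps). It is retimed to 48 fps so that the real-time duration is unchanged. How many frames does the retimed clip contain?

Target frames = source frames × (target rate / source rate) = 311875 × (48)/(30000/1001) = 311875 × 1001/625 = 499499.

499499 frames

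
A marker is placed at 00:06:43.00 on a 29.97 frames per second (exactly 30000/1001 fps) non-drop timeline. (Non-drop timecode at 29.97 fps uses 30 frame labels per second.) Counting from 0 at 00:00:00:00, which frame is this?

frame 12090

Total seconds to the label: (0 × 3600 + 6 × 60 + 43) = 403.
Frame index = 403 × 30 + 0 = 12090.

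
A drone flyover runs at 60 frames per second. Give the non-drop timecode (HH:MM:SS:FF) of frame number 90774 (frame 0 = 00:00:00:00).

90774 ÷ 60 = 1512 full seconds, remainder 54 frames.
1512 s = 0 h 25 min 12 s.
Timecode: 00:25:12:54.

00:25:12:54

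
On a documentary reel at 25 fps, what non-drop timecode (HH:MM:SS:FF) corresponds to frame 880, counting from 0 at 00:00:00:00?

00:00:35:05

880 ÷ 25 = 35 full seconds, remainder 5 frames.
35 s = 0 h 0 min 35 s.
Timecode: 00:00:35:05.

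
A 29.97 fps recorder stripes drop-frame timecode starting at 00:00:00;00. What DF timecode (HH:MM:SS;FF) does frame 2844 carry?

00:01:34;26

Each 10-minute DF block holds 10 × 60 × 30 − 9 × 2 = 17982 frames. 2844 ÷ 17982 → 0 full blocks, remainder 2844.
Within the partial block the first minute is 1800 frames and each further minute 1798, so 1 further minute boundary passed. Total skipped labels = 18 × 0 + 2 × 1 = 2.
Non-drop label index = 2844 + 2 = 2846; at 30 labels/s that is 00:01:34:26, i.e. DF 00:01:34;26.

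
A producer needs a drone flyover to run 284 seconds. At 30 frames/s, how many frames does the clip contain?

Frames = 284 × 30 = 8520.

8520 frames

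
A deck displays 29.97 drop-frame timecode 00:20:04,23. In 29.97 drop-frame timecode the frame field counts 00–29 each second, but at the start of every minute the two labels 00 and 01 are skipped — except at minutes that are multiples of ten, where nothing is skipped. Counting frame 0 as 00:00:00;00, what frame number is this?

36107

As if non-drop at 30 labels/s: (0 × 3600 + 20 × 60 + 4) × 30 + 23 = 36143.
Minute boundaries passed: 20; those not divisible by 10: 20 − 2 = 18; dropped labels = 2 × 18 = 36.
Actual frame index = 36143 − 36 = 36107.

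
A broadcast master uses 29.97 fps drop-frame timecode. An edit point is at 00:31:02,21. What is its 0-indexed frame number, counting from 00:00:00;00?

55825

As if non-drop at 30 labels/s: (0 × 3600 + 31 × 60 + 2) × 30 + 21 = 55881.
Minute boundaries passed: 31; those not divisible by 10: 31 − 3 = 28; dropped labels = 2 × 28 = 56.
Actual frame index = 55881 − 56 = 55825.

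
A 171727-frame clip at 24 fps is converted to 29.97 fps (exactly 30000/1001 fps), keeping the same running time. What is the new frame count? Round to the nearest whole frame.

Frames at target rate = 171727 × (30000/1001) / (24) = 214658750/1001 ≈ 214444.306.
Nearest whole frame: 214444.

214444 frames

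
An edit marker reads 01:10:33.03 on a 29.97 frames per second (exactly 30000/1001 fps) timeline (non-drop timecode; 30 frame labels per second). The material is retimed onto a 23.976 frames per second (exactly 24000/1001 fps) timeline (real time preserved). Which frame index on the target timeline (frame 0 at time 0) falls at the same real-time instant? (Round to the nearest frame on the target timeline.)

frame 101594

Source frame index: (1×3600 + 10×60 + 33) × 30 + 3 = 126993.
Real time: 126993 / (30000/1001) = 42373331/10000 s.
Target frame: (42373331/10000) × (24000/1001) = 507972/5 ≈ 101594.400 → 101594.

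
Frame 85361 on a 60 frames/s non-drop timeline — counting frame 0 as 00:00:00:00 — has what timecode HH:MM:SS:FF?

85361 ÷ 60 = 1422 full seconds, remainder 41 frames.
1422 s = 0 h 23 min 42 s.
Timecode: 00:23:42:41.

00:23:42:41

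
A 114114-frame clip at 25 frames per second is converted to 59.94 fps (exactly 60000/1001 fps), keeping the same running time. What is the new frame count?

Target frames = source frames × (target rate / source rate) = 114114 × (60000/1001)/(25) = 114114 × 2400/1001 = 273600.

273600 frames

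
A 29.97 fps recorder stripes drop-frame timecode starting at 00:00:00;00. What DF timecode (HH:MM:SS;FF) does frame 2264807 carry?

20:59:29;05

Each 10-minute DF block holds 10 × 60 × 30 − 9 × 2 = 17982 frames. 2264807 ÷ 17982 → 125 full blocks, remainder 17057.
Within the partial block the first minute is 1800 frames and each further minute 1798, so 9 further minute boundaries passed. Total skipped labels = 18 × 125 + 2 × 9 = 2268.
Non-drop label index = 2264807 + 2268 = 2267075; at 30 labels/s that is 20:59:29:05, i.e. DF 20:59:29;05.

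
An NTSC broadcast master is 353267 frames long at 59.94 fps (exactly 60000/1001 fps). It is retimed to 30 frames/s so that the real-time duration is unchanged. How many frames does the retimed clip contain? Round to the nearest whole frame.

Frames at target rate = 353267 × (30) / (60000/1001) = 353620267/2000 ≈ 176810.133.
Nearest whole frame: 176810.

176810 frames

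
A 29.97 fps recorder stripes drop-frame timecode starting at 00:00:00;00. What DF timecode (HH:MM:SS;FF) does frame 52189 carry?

00:29:01;13

Ten DF minutes hold 17982 frames, so frame 52189 lies in block 2 (frames 35964–53945) with 16225 frames into that block.
The block's first minute is 1800 frames and the rest 1798 each; 16225 frames reaches minute 9, so 2 × 18 + 9 × 2 = 54 labels have been skipped so far.
Adding those back, label number 52189 + 54 = 52243 at 30 labels/s is 1741 s + 13 f = 0 h 29 min 1 s frame 13, i.e. 00:29:01;13.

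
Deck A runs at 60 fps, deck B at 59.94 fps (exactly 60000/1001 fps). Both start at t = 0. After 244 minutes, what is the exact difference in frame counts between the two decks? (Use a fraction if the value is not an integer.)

878400/1001 frames

244 min = 14640 s.
A emits 60 × 14640 = 878400 frames; B emits 60000/1001 × 14640 = 878400000/1001.
Difference = 878400/1001 frames (≈ 877.5225); B is behind A.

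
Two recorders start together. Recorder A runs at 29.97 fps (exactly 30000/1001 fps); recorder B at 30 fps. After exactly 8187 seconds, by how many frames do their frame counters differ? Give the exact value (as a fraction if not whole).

245610/1001 frames

A emits 30000/1001 × 8187 = 245610000/1001 frames; B emits 30 × 8187 = 245610.
Difference = 245610/1001 frames (≈ 245.3646); B is ahead of A.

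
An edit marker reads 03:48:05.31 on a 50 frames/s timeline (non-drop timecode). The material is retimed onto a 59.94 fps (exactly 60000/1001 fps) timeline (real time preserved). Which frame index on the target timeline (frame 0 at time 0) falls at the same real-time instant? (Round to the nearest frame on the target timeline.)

Source frame index: (3×3600 + 48×60 + 5) × 50 + 31 = 684281.
Real time: 684281 / (50) = 684281/50 s.
Target frame: (684281/50) × (60000/1001) = 63164400/77 ≈ 820316.883 → 820317.

frame 820317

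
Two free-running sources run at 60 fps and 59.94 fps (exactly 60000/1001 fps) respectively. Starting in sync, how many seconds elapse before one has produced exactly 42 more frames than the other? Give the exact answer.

The gap grows by |60000/1001 − 60| = 60/1001 frames per second.
Time for a 42-frame gap: 42 ÷ (60/1001) = 700.7 s.

700.7 seconds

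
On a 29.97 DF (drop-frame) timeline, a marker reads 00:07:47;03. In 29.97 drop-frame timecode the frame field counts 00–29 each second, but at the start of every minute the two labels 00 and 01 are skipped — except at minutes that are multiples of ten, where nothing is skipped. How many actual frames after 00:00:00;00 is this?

As if non-drop at 30 labels/s: (0 × 3600 + 7 × 60 + 47) × 30 + 3 = 14013.
Minute boundaries passed: 7; those not divisible by 10: 7 − 0 = 7; dropped labels = 2 × 7 = 14.
Actual frame index = 14013 − 14 = 13999.

13999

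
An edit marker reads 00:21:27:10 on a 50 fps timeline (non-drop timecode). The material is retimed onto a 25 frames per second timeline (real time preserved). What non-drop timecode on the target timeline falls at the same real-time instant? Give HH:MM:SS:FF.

Source frame index: (0×3600 + 21×60 + 27) × 50 + 10 = 64360.
Real time: 64360 / (50) = 6436/5 s.
Target frame: (6436/5) × (25) = 32180.
At 25 labels/s: frame 32180 → 00:21:27:05.

00:21:27:05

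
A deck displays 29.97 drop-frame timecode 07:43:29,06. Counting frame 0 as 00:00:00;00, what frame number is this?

833442

As if non-drop at 30 labels/s: (7 × 3600 + 43 × 60 + 29) × 30 + 6 = 834276.
Minute boundaries passed: 463; those not divisible by 10: 463 − 46 = 417; dropped labels = 2 × 417 = 834.
Actual frame index = 834276 − 834 = 833442.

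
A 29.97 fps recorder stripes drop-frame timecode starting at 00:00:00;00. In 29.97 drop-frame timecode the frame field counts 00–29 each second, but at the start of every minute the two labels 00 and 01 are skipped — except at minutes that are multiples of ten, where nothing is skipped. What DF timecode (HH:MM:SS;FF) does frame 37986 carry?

Ten DF minutes hold 17982 frames, so frame 37986 lies in block 2 (frames 35964–53945) with 2022 frames into that block.
The block's first minute is 1800 frames and the rest 1798 each; 2022 frames reaches minute 1, so 2 × 18 + 1 × 2 = 38 labels have been skipped so far.
Adding those back, label number 37986 + 38 = 38024 at 30 labels/s is 1267 s + 14 f = 0 h 21 min 7 s frame 14, i.e. 00:21:07;14.

00:21:07;14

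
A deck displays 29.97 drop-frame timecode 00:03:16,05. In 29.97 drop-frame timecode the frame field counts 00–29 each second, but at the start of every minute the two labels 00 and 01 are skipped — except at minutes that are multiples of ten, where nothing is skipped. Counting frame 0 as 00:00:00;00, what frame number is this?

5879

Complete 10-minute blocks: 0, each 17982 frames → 0.
Remaining 3 whole minutes in the current block: 1800 + 2 × 1798 = 5396 frames.
Within the current minute: 16 × 30 + 5 − 2 = 483 (labels ;00/;01 skipped at this minute). Total = 0 + 5396 + 483 = 5879.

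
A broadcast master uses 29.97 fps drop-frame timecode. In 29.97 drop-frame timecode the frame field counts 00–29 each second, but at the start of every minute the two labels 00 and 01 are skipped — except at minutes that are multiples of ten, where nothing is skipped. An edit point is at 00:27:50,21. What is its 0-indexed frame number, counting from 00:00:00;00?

50071

Complete 10-minute blocks: 2, each 17982 frames → 35964.
Remaining 7 whole minutes in the current block: 1800 + 6 × 1798 = 12588 frames.
Within the current minute: 50 × 30 + 21 − 2 = 1519 (labels ;00/;01 skipped at this minute). Total = 35964 + 12588 + 1519 = 50071.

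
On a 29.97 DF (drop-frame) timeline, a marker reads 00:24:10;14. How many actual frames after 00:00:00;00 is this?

Complete 10-minute blocks: 2, each 17982 frames → 35964.
Remaining 4 whole minutes in the current block: 1800 + 3 × 1798 = 7194 frames.
Within the current minute: 10 × 30 + 14 − 2 = 312 (labels ;00/;01 skipped at this minute). Total = 35964 + 7194 + 312 = 43470.

43470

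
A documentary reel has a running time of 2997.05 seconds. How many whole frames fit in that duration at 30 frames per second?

89911 frames

Frames = 2997.05 × 30 = 179823/2 ≈ 89911.5000.
Complete frames: 89911.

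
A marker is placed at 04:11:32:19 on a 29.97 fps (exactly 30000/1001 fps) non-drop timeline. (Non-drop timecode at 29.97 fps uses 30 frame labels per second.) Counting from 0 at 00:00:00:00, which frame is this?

Total seconds to the label: (4 × 3600 + 11 × 60 + 32) = 15092.
Frame index = 15092 × 30 + 19 = 452779.

frame 452779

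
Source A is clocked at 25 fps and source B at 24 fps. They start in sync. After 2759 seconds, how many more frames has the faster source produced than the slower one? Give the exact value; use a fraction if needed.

2759 frames

A emits 25 × 2759 = 68975 frames; B emits 24 × 2759 = 66216.
Difference = 2759 frames; B is behind A.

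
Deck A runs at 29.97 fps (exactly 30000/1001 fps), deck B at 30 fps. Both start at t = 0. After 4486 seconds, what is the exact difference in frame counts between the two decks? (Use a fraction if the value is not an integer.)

134580/1001 frames

A emits 30000/1001 × 4486 = 134580000/1001 frames; B emits 30 × 4486 = 134580.
Difference = 134580/1001 frames (≈ 134.4456); B is ahead of A.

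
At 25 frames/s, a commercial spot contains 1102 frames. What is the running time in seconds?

44.08 seconds

Running time = 1102 / (25) = 44.08 s.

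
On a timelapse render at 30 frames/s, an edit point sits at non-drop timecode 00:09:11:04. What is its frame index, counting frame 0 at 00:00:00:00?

16534

Total seconds to the label: (0 × 3600 + 9 × 60 + 11) = 551.
Frame index = 551 × 30 + 4 = 16534.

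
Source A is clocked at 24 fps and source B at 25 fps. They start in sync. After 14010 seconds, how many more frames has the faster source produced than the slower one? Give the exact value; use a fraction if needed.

14010 frames

A emits 24 × 14010 = 336240 frames; B emits 25 × 14010 = 350250.
Difference = 14010 frames; B is ahead of A.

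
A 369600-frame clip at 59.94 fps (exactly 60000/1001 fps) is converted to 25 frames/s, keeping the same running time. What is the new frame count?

154154 frames

Target frames = source frames × (target rate / source rate) = 369600 × (25)/(60000/1001) = 369600 × 1001/2400 = 154154.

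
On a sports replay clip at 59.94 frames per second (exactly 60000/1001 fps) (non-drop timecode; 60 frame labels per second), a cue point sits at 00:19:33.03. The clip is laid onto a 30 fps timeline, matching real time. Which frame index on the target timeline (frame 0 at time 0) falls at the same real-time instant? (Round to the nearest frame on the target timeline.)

Source frame index: (0×3600 + 19×60 + 33) × 60 + 3 = 70383.
Real time: 70383 / (60000/1001) = 23484461/20000 s.
Target frame: (23484461/20000) × (30) = 70453383/2000 ≈ 35226.692 → 35227.

frame 35227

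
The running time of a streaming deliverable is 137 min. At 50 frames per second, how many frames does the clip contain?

137 min = 8220 s.
Frames = 8220 × 50 = 411000.

411000 frames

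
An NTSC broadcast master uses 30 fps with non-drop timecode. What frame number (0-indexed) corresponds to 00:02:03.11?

frame 3701

Total seconds to the label: (0 × 3600 + 2 × 60 + 3) = 123.
Frame index = 123 × 30 + 11 = 3701.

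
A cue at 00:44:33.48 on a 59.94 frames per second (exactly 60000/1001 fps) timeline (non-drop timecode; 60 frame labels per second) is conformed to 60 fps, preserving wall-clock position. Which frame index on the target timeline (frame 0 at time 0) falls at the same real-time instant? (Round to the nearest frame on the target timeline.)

frame 160588

Source frame index: (0×3600 + 44×60 + 33) × 60 + 48 = 160428.
Real time: 160428 / (60000/1001) = 13382369/5000 s.
Target frame: (13382369/5000) × (60) = 40147107/250 ≈ 160588.428 → 160588.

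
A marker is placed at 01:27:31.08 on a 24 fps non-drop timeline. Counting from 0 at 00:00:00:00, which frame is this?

Total seconds to the label: (1 × 3600 + 27 × 60 + 31) = 5251.
Frame index = 5251 × 24 + 8 = 126032.

frame 126032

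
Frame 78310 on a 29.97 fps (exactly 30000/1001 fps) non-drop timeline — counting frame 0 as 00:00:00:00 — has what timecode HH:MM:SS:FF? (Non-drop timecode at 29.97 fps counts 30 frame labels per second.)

00:43:30:10

78310 ÷ 30 = 2610 full seconds, remainder 10 frames.
2610 s = 0 h 43 min 30 s.
Timecode: 00:43:30:10.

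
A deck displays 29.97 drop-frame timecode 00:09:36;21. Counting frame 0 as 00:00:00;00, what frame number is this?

As if non-drop at 30 labels/s: (0 × 3600 + 9 × 60 + 36) × 30 + 21 = 17301.
Minute boundaries passed: 9; those not divisible by 10: 9 − 0 = 9; dropped labels = 2 × 9 = 18.
Actual frame index = 17301 − 18 = 17283.

17283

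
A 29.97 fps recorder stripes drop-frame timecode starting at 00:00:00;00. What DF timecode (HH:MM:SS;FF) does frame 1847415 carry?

17:07:22;05

Each 10-minute DF block holds 10 × 60 × 30 − 9 × 2 = 17982 frames. 1847415 ÷ 17982 → 102 full blocks, remainder 13251.
Within the partial block the first minute is 1800 frames and each further minute 1798, so 7 further minute boundaries passed. Total skipped labels = 18 × 102 + 2 × 7 = 1850.
Non-drop label index = 1847415 + 1850 = 1849265; at 30 labels/s that is 17:07:22:05, i.e. DF 17:07:22;05.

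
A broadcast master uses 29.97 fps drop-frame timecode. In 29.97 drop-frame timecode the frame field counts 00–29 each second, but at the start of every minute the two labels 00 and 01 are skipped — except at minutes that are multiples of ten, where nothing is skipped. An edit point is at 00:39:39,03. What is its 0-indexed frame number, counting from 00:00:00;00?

Complete 10-minute blocks: 3, each 17982 frames → 53946.
Remaining 9 whole minutes in the current block: 1800 + 8 × 1798 = 16184 frames.
Within the current minute: 39 × 30 + 3 − 2 = 1171 (labels ;00/;01 skipped at this minute). Total = 53946 + 16184 + 1171 = 71301.

71301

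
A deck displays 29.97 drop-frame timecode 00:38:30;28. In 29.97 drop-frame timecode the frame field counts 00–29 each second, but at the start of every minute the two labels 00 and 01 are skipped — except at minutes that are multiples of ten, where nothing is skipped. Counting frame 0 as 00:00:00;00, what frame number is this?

As if non-drop at 30 labels/s: (0 × 3600 + 38 × 60 + 30) × 30 + 28 = 69328.
Minute boundaries passed: 38; those not divisible by 10: 38 − 3 = 35; dropped labels = 2 × 35 = 70.
Actual frame index = 69328 − 70 = 69258.

69258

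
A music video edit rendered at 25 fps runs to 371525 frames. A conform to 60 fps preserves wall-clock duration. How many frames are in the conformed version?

891660 frames

Target frames = source frames × (target rate / source rate) = 371525 × (60)/(25) = 371525 × 12/5 = 891660.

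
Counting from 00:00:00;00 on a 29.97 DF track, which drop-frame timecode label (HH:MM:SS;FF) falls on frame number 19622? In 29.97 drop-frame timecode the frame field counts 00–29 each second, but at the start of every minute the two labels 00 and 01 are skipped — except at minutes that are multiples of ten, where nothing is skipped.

Each 10-minute DF block holds 10 × 60 × 30 − 9 × 2 = 17982 frames. 19622 ÷ 17982 → 1 full block, remainder 1640.
Within the partial block the first minute is 1800 frames and each further minute 1798, so 0 further minute boundaries passed. Total skipped labels = 18 × 1 + 2 × 0 = 18.
Non-drop label index = 19622 + 18 = 19640; at 30 labels/s that is 00:10:54:20, i.e. DF 00:10:54;20.

00:10:54;20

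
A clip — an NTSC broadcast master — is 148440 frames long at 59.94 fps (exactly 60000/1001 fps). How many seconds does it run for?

Running time = 148440 / (60000/1001) = 2476.474 s.

2476.474 seconds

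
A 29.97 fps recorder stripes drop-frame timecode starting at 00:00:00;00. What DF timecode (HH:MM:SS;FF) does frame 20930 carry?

Each 10-minute DF block holds 10 × 60 × 30 − 9 × 2 = 17982 frames. 20930 ÷ 17982 → 1 full block, remainder 2948.
Within the partial block the first minute is 1800 frames and each further minute 1798, so 1 further minute boundary passed. Total skipped labels = 18 × 1 + 2 × 1 = 20.
Non-drop label index = 20930 + 20 = 20950; at 30 labels/s that is 00:11:38:10, i.e. DF 00:11:38;10.

00:11:38;10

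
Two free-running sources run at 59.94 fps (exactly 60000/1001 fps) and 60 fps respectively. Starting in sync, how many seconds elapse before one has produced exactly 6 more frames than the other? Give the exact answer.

The gap grows by |60 − 60000/1001| = 60/1001 frames per second.
Time for a 6-frame gap: 6 ÷ (60/1001) = 100.1 s.

100.1 seconds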